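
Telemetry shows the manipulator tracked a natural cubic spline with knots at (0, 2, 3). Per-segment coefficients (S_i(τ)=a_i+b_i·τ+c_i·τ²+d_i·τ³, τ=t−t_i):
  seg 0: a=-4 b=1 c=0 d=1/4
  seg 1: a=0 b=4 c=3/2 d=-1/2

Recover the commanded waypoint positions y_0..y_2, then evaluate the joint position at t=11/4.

y_0=-4 y_1=0 y_2=5
S(11/4) = 465/128

y_0 = S_0(0) = a_0 = -4
y_1 = S_1(0) = a_1 = 0
y_2 = S_1(1) = 5
t_q=11/4 is in segment 1 (τ=3/4); S_1(τ)=465/128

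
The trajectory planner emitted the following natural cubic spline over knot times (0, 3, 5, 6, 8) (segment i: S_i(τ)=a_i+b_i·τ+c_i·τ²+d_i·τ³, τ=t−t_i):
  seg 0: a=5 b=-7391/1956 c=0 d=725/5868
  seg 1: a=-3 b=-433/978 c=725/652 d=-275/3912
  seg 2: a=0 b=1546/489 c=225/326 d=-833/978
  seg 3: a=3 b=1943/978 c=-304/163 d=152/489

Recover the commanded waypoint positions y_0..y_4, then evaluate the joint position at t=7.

y_0 = S_0(0) = a_0 = 5
y_1 = S_1(0) = a_1 = -3
y_2 = S_2(0) = a_2 = 0
y_3 = S_3(0) = a_3 = 3
y_4 = S_3(2) = 2
t_q=7 is in segment 3 (τ=1); S_3(τ)=1119/326

y_0=5 y_1=-3 y_2=0 y_3=3 y_4=2
S(7) = 1119/326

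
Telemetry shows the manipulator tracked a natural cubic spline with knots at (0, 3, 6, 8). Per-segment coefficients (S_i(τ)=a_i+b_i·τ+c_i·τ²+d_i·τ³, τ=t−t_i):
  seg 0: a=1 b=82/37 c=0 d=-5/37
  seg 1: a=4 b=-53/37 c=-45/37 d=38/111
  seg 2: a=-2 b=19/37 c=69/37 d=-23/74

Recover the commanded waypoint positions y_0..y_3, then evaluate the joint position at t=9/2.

y_0 = S_0(0) = a_0 = 1
y_1 = S_1(0) = a_1 = 4
y_2 = S_2(0) = a_2 = -2
y_3 = S_2(2) = 4
t_q=9/2 is in segment 1 (τ=3/2); S_1(τ)=10/37

y_0=1 y_1=4 y_2=-2 y_3=4
S(9/2) = 10/37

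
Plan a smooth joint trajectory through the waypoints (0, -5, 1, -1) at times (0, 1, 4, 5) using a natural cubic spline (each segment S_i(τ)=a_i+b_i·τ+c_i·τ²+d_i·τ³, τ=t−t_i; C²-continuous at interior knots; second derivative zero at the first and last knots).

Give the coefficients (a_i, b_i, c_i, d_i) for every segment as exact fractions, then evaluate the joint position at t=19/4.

  seg 0: a=0 b=-343/55 c=0 d=68/55
  seg 1: a=-5 b=-139/55 c=204/55 d=-11/15
  seg 2: a=1 b=-4/55 c=-159/55 d=53/55
S(19/4) = -193/704

Δ: Δ0=-5, Δ1=2, Δ2=-2
row 1: diag=8, rhs=42; c'=3/8, d'=21/4
row 2: denom=8−3·3/8=55/8; d'=(-24−3·21/4)/(55/8)=-318/55
back: M2=-318/55
back: M1=21/4−3/8·-318/55=408/55
M: M0=0, M1=408/55, M2=-318/55, M3=0
seg 0: a=0, c=M0/2=0, d=(M1−M0)/(6·1)=68/55, b=Δ0−h0·(2M0+M1)/6=-343/55
seg 1: a=-5, c=M1/2=204/55, d=(M2−M1)/(6·3)=-11/15, b=Δ1−h1·(2M1+M2)/6=-139/55
seg 2: a=1, c=M2/2=-159/55, d=(M3−M2)/(6·1)=53/55, b=Δ2−h2·(2M2+M3)/6=-4/55
t_q=19/4 → seg 2, τ=3/4; S=1+-4/55·τ+-159/55·τ²+53/55·τ³=-193/704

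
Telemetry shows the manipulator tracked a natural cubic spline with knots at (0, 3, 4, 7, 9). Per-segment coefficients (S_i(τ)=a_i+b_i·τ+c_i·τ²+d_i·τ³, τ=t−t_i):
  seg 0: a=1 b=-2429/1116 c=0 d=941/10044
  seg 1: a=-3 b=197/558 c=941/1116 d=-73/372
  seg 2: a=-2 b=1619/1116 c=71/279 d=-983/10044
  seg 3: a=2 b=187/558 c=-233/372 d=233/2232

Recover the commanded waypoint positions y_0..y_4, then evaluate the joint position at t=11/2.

y_0 = S_0(0) = a_0 = 1
y_1 = S_1(0) = a_1 = -3
y_2 = S_2(0) = a_2 = -2
y_3 = S_3(0) = a_3 = 2
y_4 = S_3(2) = 1
t_q=11/2 is in segment 2 (τ=3/2); S_2(τ)=415/992

y_0=1 y_1=-3 y_2=-2 y_3=2 y_4=1
S(11/2) = 415/992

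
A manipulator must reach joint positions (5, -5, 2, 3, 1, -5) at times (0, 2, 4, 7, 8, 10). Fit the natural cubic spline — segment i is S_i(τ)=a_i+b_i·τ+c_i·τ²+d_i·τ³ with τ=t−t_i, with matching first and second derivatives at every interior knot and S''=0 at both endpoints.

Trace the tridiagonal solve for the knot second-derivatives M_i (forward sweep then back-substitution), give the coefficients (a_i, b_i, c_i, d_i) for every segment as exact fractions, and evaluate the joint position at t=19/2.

Δ: Δ0=-5, Δ1=7/2, Δ2=1/3, Δ3=-2, Δ4=-3
row 1: diag=8, rhs=51; c'=1/4, d'=51/8
row 2: denom=10−2·1/4=19/2; d'=(-19−2·51/8)/(19/2)=-127/38
row 3: denom=8−3·6/19=134/19; d'=(-14−3·-127/38)/(134/19)=-151/268
row 4: denom=6−1·19/134=785/134; d'=(-6−1·-151/268)/(785/134)=-1457/1570
back: M4=-1457/1570
back: M3=-151/268−19/134·-1457/1570=-339/785
back: M2=-127/38−6/19·-339/785=-5033/1570
back: M1=51/8−1/4·-5033/1570=11267/1570
M: M0=0, M1=11267/1570, M2=-5033/1570, M3=-339/785, M4=-1457/1570, M5=0
seg 0: a=5, c=M0/2=0, d=(M1−M0)/(6·2)=11267/18840, b=Δ0−h0·(2M0+M1)/6=-34817/4710
seg 1: a=-5, c=M1/2=11267/3140, d=(M2−M1)/(6·2)=-815/942, b=Δ1−h1·(2M1+M2)/6=-508/2355
seg 2: a=2, c=M2/2=-5033/3140, d=(M3−M2)/(6·3)=871/5652, b=Δ2−h2·(2M2+M3)/6=8843/2355
seg 3: a=3, c=M3/2=-339/1570, d=(M4−M3)/(6·1)=-779/9420, b=Δ3−h3·(2M3+M4)/6=-16027/9420
seg 4: a=1, c=M4/2=-1457/3140, d=(M5−M4)/(6·2)=1457/18840, b=Δ4−h4·(2M4+M5)/6=-5608/2355
t_q=19/2 → seg 4, τ=3/2; S=1+-5608/2355·τ+-1457/3140·τ²+1457/18840·τ³=-33711/10048

  seg 0: a=5 b=-34817/4710 c=0 d=11267/18840
  seg 1: a=-5 b=-508/2355 c=11267/3140 d=-815/942
  seg 2: a=2 b=8843/2355 c=-5033/3140 d=871/5652
  seg 3: a=3 b=-16027/9420 c=-339/1570 d=-779/9420
  seg 4: a=1 b=-5608/2355 c=-1457/3140 d=1457/18840
S(19/2) = -33711/10048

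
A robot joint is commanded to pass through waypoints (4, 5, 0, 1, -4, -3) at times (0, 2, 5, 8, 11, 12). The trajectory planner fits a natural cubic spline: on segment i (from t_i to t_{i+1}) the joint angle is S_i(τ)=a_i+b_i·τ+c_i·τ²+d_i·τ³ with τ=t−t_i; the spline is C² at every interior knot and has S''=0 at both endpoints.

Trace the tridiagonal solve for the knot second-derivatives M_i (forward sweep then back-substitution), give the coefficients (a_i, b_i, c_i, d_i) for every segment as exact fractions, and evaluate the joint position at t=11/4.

Δ: Δ0=1/2, Δ1=-5/3, Δ2=1/3, Δ3=-5/3, Δ4=1
row 1: diag=10, rhs=-13; c'=3/10, d'=-13/10
row 2: denom=12−3·3/10=111/10; d'=(12−3·-13/10)/(111/10)=53/37
row 3: denom=12−3·10/37=414/37; d'=(-12−3·53/37)/(414/37)=-67/46
row 4: denom=8−3·37/138=331/46; d'=(16−3·-67/46)/(331/46)=937/331
back: M4=937/331
back: M3=-67/46−37/138·937/331=-2200/993
back: M2=53/37−10/37·-2200/993=2017/993
back: M1=-13/10−3/10·2017/993=-632/331
M: M0=0, M1=-632/331, M2=2017/993, M3=-2200/993, M4=937/331, M5=0
seg 0: a=4, c=M0/2=0, d=(M1−M0)/(6·2)=-158/993, b=Δ0−h0·(2M0+M1)/6=2257/1986
seg 1: a=5, c=M1/2=-316/331, d=(M2−M1)/(6·3)=3913/17874, b=Δ1−h1·(2M1+M2)/6=-1535/1986
seg 2: a=0, c=M2/2=2017/1986, d=(M3−M2)/(6·3)=-4217/17874, b=Δ2−h2·(2M2+M3)/6=-586/993
seg 3: a=1, c=M3/2=-1100/993, d=(M4−M3)/(6·3)=5011/17874, b=Δ3−h3·(2M3+M4)/6=-1721/1986
seg 4: a=-4, c=M4/2=937/662, d=(M5−M4)/(6·1)=-937/1986, b=Δ4−h4·(2M4+M5)/6=56/993
t_q=11/4 → seg 1, τ=3/4; S=5+-1535/1986·τ+-316/331·τ²+3913/17874·τ³=168441/42368

  seg 0: a=4 b=2257/1986 c=0 d=-158/993
  seg 1: a=5 b=-1535/1986 c=-316/331 d=3913/17874
  seg 2: a=0 b=-586/993 c=2017/1986 d=-4217/17874
  seg 3: a=1 b=-1721/1986 c=-1100/993 d=5011/17874
  seg 4: a=-4 b=56/993 c=937/662 d=-937/1986
S(11/4) = 168441/42368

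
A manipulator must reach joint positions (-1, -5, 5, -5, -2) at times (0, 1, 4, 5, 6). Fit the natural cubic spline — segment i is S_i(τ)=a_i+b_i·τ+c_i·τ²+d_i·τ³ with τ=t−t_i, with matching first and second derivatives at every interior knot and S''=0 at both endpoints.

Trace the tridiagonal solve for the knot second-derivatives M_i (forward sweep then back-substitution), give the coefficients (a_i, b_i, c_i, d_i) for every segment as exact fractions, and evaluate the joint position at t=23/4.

  seg 0: a=-1 b=-3823/636 c=0 d=1279/636
  seg 1: a=-5 b=7/318 c=1279/212 d=-1045/636
  seg 2: a=5 b=-5179/636 c=-464/53 d=4387/636
  seg 3: a=-5 b=-1577/318 c=2531/212 d=-2531/636
S(23/4) = -49967/13568

Δ: Δ0=-4, Δ1=10/3, Δ2=-10, Δ3=3
row 1: diag=8, rhs=44; c'=3/8, d'=11/2
row 2: denom=8−3·3/8=55/8; d'=(-80−3·11/2)/(55/8)=-772/55
row 3: denom=4−1·8/55=212/55; d'=(78−1·-772/55)/(212/55)=2531/106
back: M3=2531/106
back: M2=-772/55−8/55·2531/106=-928/53
back: M1=11/2−3/8·-928/53=1279/106
M: M0=0, M1=1279/106, M2=-928/53, M3=2531/106, M4=0
seg 0: a=-1, c=M0/2=0, d=(M1−M0)/(6·1)=1279/636, b=Δ0−h0·(2M0+M1)/6=-3823/636
seg 1: a=-5, c=M1/2=1279/212, d=(M2−M1)/(6·3)=-1045/636, b=Δ1−h1·(2M1+M2)/6=7/318
seg 2: a=5, c=M2/2=-464/53, d=(M3−M2)/(6·1)=4387/636, b=Δ2−h2·(2M2+M3)/6=-5179/636
seg 3: a=-5, c=M3/2=2531/212, d=(M4−M3)/(6·1)=-2531/636, b=Δ3−h3·(2M3+M4)/6=-1577/318
t_q=23/4 → seg 3, τ=3/4; S=-5+-1577/318·τ+2531/212·τ²+-2531/636·τ³=-49967/13568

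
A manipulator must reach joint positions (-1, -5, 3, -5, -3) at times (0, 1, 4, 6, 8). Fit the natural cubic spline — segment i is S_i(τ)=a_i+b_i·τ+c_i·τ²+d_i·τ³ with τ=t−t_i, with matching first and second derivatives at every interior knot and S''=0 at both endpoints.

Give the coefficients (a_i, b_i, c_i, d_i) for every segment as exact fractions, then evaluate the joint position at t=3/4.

Δ: Δ0=-4, Δ1=8/3, Δ2=-4, Δ3=1
row 1: diag=8, rhs=40; c'=3/8, d'=5
row 2: denom=10−3·3/8=71/8; d'=(-40−3·5)/(71/8)=-440/71
row 3: denom=8−2·16/71=536/71; d'=(30−2·-440/71)/(536/71)=1505/268
back: M3=1505/268
back: M2=-440/71−16/71·1505/268=-500/67
back: M1=5−3/8·-500/67=1045/134
M: M0=0, M1=1045/134, M2=-500/67, M3=1505/268, M4=0
seg 0: a=-1, c=M0/2=0, d=(M1−M0)/(6·1)=1045/804, b=Δ0−h0·(2M0+M1)/6=-4261/804
seg 1: a=-5, c=M1/2=1045/268, d=(M2−M1)/(6·3)=-2045/2412, b=Δ1−h1·(2M1+M2)/6=-563/402
seg 2: a=3, c=M2/2=-250/67, d=(M3−M2)/(6·2)=3505/3216, b=Δ2−h2·(2M2+M3)/6=-721/804
seg 3: a=-5, c=M3/2=1505/536, d=(M4−M3)/(6·2)=-1505/3216, b=Δ3−h3·(2M3+M4)/6=-1103/402
t_q=3/4 → seg 0, τ=3/4; S=-1+-4261/804·τ+0·τ²+1045/804·τ³=-75923/17152

  seg 0: a=-1 b=-4261/804 c=0 d=1045/804
  seg 1: a=-5 b=-563/402 c=1045/268 d=-2045/2412
  seg 2: a=3 b=-721/804 c=-250/67 d=3505/3216
  seg 3: a=-5 b=-1103/402 c=1505/536 d=-1505/3216
S(3/4) = -75923/17152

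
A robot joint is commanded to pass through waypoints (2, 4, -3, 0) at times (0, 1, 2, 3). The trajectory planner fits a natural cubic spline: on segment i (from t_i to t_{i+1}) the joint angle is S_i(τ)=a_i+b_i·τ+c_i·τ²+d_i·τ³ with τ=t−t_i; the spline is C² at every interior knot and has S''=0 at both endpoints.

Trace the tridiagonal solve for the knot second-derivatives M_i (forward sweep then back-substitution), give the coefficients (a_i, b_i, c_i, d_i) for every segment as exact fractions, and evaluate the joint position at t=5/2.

Δ: Δ0=2, Δ1=-7, Δ2=3
row 1: diag=4, rhs=-54; c'=1/4, d'=-27/2
row 2: denom=4−1·1/4=15/4; d'=(60−1·-27/2)/(15/4)=98/5
back: M2=98/5
back: M1=-27/2−1/4·98/5=-92/5
M: M0=0, M1=-92/5, M2=98/5, M3=0
seg 0: a=2, c=M0/2=0, d=(M1−M0)/(6·1)=-46/15, b=Δ0−h0·(2M0+M1)/6=76/15
seg 1: a=4, c=M1/2=-46/5, d=(M2−M1)/(6·1)=19/3, b=Δ1−h1·(2M1+M2)/6=-62/15
seg 2: a=-3, c=M2/2=49/5, d=(M3−M2)/(6·1)=-49/15, b=Δ2−h2·(2M2+M3)/6=-53/15
t_q=5/2 → seg 2, τ=1/2; S=-3+-53/15·τ+49/5·τ²+-49/15·τ³=-109/40

  seg 0: a=2 b=76/15 c=0 d=-46/15
  seg 1: a=4 b=-62/15 c=-46/5 d=19/3
  seg 2: a=-3 b=-53/15 c=49/5 d=-49/15
S(5/2) = -109/40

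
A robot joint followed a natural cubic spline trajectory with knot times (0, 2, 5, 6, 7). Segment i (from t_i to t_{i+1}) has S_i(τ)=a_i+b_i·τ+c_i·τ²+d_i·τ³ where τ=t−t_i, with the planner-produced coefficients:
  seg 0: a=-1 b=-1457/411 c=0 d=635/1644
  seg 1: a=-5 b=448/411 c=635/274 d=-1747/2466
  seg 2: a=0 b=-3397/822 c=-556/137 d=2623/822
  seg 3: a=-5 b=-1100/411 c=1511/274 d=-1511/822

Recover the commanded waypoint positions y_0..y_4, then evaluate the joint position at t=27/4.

y_0 = S_0(0) = a_0 = -1
y_1 = S_1(0) = a_1 = -5
y_2 = S_2(0) = a_2 = 0
y_3 = S_3(0) = a_3 = -5
y_4 = S_3(1) = -4
t_q=27/4 is in segment 3 (τ=3/4); S_3(τ)=-82083/17536

y_0=-1 y_1=-5 y_2=0 y_3=-5 y_4=-4
S(27/4) = -82083/17536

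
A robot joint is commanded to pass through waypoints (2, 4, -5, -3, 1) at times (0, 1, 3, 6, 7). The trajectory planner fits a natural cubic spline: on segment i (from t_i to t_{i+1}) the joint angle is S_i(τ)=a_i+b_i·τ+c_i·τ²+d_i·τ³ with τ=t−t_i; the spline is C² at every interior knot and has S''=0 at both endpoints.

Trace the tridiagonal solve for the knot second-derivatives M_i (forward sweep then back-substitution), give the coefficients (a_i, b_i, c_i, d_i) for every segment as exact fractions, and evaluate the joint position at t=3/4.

Δ: Δ0=2, Δ1=-9/2, Δ2=2/3, Δ3=4
row 1: diag=6, rhs=-39; c'=1/3, d'=-13/2
row 2: denom=10−2·1/3=28/3; d'=(31−2·-13/2)/(28/3)=33/7
row 3: denom=8−3·9/28=197/28; d'=(20−3·33/7)/(197/28)=164/197
back: M3=164/197
back: M2=33/7−9/28·164/197=876/197
back: M1=-13/2−1/3·876/197=-3145/394
M: M0=0, M1=-3145/394, M2=876/197, M3=164/197, M4=0
seg 0: a=2, c=M0/2=0, d=(M1−M0)/(6·1)=-3145/2364, b=Δ0−h0·(2M0+M1)/6=7873/2364
seg 1: a=4, c=M1/2=-3145/788, d=(M2−M1)/(6·2)=4897/4728, b=Δ1−h1·(2M1+M2)/6=-781/1182
seg 2: a=-5, c=M2/2=438/197, d=(M3−M2)/(6·3)=-356/1773, b=Δ2−h2·(2M2+M3)/6=-2480/591
seg 3: a=-3, c=M3/2=82/197, d=(M4−M3)/(6·1)=-82/591, b=Δ3−h3·(2M3+M4)/6=2200/591
t_q=3/4 → seg 0, τ=3/4; S=2+7873/2364·τ+0·τ²+-3145/2364·τ³=198527/50432

  seg 0: a=2 b=7873/2364 c=0 d=-3145/2364
  seg 1: a=4 b=-781/1182 c=-3145/788 d=4897/4728
  seg 2: a=-5 b=-2480/591 c=438/197 d=-356/1773
  seg 3: a=-3 b=2200/591 c=82/197 d=-82/591
S(3/4) = 198527/50432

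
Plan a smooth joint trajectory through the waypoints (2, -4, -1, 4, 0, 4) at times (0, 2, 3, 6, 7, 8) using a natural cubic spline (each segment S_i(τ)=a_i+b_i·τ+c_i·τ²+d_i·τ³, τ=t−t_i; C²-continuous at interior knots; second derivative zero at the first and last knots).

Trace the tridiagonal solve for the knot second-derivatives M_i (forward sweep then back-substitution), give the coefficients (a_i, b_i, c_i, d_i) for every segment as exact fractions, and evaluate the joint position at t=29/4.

Δ: Δ0=-3, Δ1=3, Δ2=5/3, Δ3=-4, Δ4=4
row 1: diag=6, rhs=36; c'=1/6, d'=6
row 2: denom=8−1·1/6=47/6; d'=(-8−1·6)/(47/6)=-84/47
row 3: denom=8−3·18/47=322/47; d'=(-34−3·-84/47)/(322/47)=-673/161
row 4: denom=4−1·47/322=1241/322; d'=(48−1·-673/161)/(1241/322)=16802/1241
back: M4=16802/1241
back: M3=-673/161−47/322·16802/1241=-7640/1241
back: M2=-84/47−18/47·-7640/1241=708/1241
back: M1=6−1/6·708/1241=7328/1241
M: M0=0, M1=7328/1241, M2=708/1241, M3=-7640/1241, M4=16802/1241, M5=0
seg 0: a=2, c=M0/2=0, d=(M1−M0)/(6·2)=1832/3723, b=Δ0−h0·(2M0+M1)/6=-18497/3723
seg 1: a=-4, c=M1/2=3664/1241, d=(M2−M1)/(6·1)=-3310/3723, b=Δ1−h1·(2M1+M2)/6=3487/3723
seg 2: a=-1, c=M2/2=354/1241, d=(M3−M2)/(6·3)=-4174/11169, b=Δ2−h2·(2M2+M3)/6=15541/3723
seg 3: a=4, c=M3/2=-3820/1241, d=(M4−M3)/(6·1)=12221/3723, b=Δ3−h3·(2M3+M4)/6=-15653/3723
seg 4: a=0, c=M4/2=8401/1241, d=(M5−M4)/(6·1)=-8401/3723, b=Δ4−h4·(2M4+M5)/6=-1910/3723
t_q=29/4 → seg 4, τ=1/4; S=0+-1910/3723·τ+8401/1241·τ²+-8401/3723·τ³=20617/79424

  seg 0: a=2 b=-18497/3723 c=0 d=1832/3723
  seg 1: a=-4 b=3487/3723 c=3664/1241 d=-3310/3723
  seg 2: a=-1 b=15541/3723 c=354/1241 d=-4174/11169
  seg 3: a=4 b=-15653/3723 c=-3820/1241 d=12221/3723
  seg 4: a=0 b=-1910/3723 c=8401/1241 d=-8401/3723
S(29/4) = 20617/79424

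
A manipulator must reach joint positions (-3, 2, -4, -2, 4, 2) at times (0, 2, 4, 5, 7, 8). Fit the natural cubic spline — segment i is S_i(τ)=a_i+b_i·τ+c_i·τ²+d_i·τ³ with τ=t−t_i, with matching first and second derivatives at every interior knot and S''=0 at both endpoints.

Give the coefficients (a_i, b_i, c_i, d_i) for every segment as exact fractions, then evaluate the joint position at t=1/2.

  seg 0: a=-3 b=3011/680 c=0 d=-1311/2720
  seg 1: a=2 b=-461/340 c=-3933/1360 d=563/544
  seg 2: a=-4 b=-343/680 c=282/85 d=-553/680
  seg 3: a=-2 b=251/68 c=597/680 d=-52/85
  seg 4: a=4 b=-47/340 c=-1899/680 d=633/680
S(1/2) = -3683/4352

Δ: Δ0=5/2, Δ1=-3, Δ2=2, Δ3=3, Δ4=-2
row 1: diag=8, rhs=-33; c'=1/4, d'=-33/8
row 2: denom=6−2·1/4=11/2; d'=(30−2·-33/8)/(11/2)=153/22
row 3: denom=6−1·2/11=64/11; d'=(6−1·153/22)/(64/11)=-21/128
row 4: denom=6−2·11/32=85/16; d'=(-30−2·-21/128)/(85/16)=-1899/340
back: M4=-1899/340
back: M3=-21/128−11/32·-1899/340=597/340
back: M2=153/22−2/11·597/340=564/85
back: M1=-33/8−1/4·564/85=-3933/680
M: M0=0, M1=-3933/680, M2=564/85, M3=597/340, M4=-1899/340, M5=0
seg 0: a=-3, c=M0/2=0, d=(M1−M0)/(6·2)=-1311/2720, b=Δ0−h0·(2M0+M1)/6=3011/680
seg 1: a=2, c=M1/2=-3933/1360, d=(M2−M1)/(6·2)=563/544, b=Δ1−h1·(2M1+M2)/6=-461/340
seg 2: a=-4, c=M2/2=282/85, d=(M3−M2)/(6·1)=-553/680, b=Δ2−h2·(2M2+M3)/6=-343/680
seg 3: a=-2, c=M3/2=597/680, d=(M4−M3)/(6·2)=-52/85, b=Δ3−h3·(2M3+M4)/6=251/68
seg 4: a=4, c=M4/2=-1899/680, d=(M5−M4)/(6·1)=633/680, b=Δ4−h4·(2M4+M5)/6=-47/340
t_q=1/2 → seg 0, τ=1/2; S=-3+3011/680·τ+0·τ²+-1311/2720·τ³=-3683/4352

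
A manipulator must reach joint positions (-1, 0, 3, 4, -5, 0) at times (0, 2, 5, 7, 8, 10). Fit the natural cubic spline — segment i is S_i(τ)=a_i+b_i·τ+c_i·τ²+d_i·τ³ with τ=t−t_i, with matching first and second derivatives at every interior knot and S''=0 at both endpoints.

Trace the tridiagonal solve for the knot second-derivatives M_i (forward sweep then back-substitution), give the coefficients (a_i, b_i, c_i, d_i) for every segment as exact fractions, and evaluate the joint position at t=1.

  seg 0: a=-1 b=3727/5890 c=0 d=-391/11780
  seg 1: a=0 b=1381/5890 c=-1173/5890 d=446/2945
  seg 2: a=3 b=18427/5890 c=1371/1178 d=-3649/2945
  seg 3: a=4 b=-41729/5890 c=-36933/5890 d=12826/2945
  seg 4: a=-5 b=-38639/5890 c=40023/5890 d=-13341/11780
S(1) = -4717/11780

Δ: Δ0=1/2, Δ1=1, Δ2=1/2, Δ3=-9, Δ4=5/2
row 1: diag=10, rhs=3; c'=3/10, d'=3/10
row 2: denom=10−3·3/10=91/10; d'=(-3−3·3/10)/(91/10)=-3/7
row 3: denom=6−2·20/91=506/91; d'=(-57−2·-3/7)/(506/91)=-5109/506
row 4: denom=6−1·91/506=2945/506; d'=(69−1·-5109/506)/(2945/506)=40023/2945
back: M4=40023/2945
back: M3=-5109/506−91/506·40023/2945=-36933/2945
back: M2=-3/7−20/91·-36933/2945=1371/589
back: M1=3/10−3/10·1371/589=-1173/2945
M: M0=0, M1=-1173/2945, M2=1371/589, M3=-36933/2945, M4=40023/2945, M5=0
seg 0: a=-1, c=M0/2=0, d=(M1−M0)/(6·2)=-391/11780, b=Δ0−h0·(2M0+M1)/6=3727/5890
seg 1: a=0, c=M1/2=-1173/5890, d=(M2−M1)/(6·3)=446/2945, b=Δ1−h1·(2M1+M2)/6=1381/5890
seg 2: a=3, c=M2/2=1371/1178, d=(M3−M2)/(6·2)=-3649/2945, b=Δ2−h2·(2M2+M3)/6=18427/5890
seg 3: a=4, c=M3/2=-36933/5890, d=(M4−M3)/(6·1)=12826/2945, b=Δ3−h3·(2M3+M4)/6=-41729/5890
seg 4: a=-5, c=M4/2=40023/5890, d=(M5−M4)/(6·2)=-13341/11780, b=Δ4−h4·(2M4+M5)/6=-38639/5890
t_q=1 → seg 0, τ=1; S=-1+3727/5890·τ+0·τ²+-391/11780·τ³=-4717/11780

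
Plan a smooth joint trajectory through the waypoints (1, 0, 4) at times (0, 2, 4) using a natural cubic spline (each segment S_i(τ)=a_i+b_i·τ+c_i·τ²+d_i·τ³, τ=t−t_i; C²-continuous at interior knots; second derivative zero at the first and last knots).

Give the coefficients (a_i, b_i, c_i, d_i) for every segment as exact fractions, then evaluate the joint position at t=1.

  seg 0: a=1 b=-9/8 c=0 d=5/32
  seg 1: a=0 b=3/4 c=15/16 d=-5/32
S(1) = 1/32

Δ: Δ0=-1/2, Δ1=2
row 1: diag=8, rhs=15; c'=1/4, d'=15/8
back: M1=15/8
M: M0=0, M1=15/8, M2=0
seg 0: a=1, c=M0/2=0, d=(M1−M0)/(6·2)=5/32, b=Δ0−h0·(2M0+M1)/6=-9/8
seg 1: a=0, c=M1/2=15/16, d=(M2−M1)/(6·2)=-5/32, b=Δ1−h1·(2M1+M2)/6=3/4
t_q=1 → seg 0, τ=1; S=1+-9/8·τ+0·τ²+5/32·τ³=1/32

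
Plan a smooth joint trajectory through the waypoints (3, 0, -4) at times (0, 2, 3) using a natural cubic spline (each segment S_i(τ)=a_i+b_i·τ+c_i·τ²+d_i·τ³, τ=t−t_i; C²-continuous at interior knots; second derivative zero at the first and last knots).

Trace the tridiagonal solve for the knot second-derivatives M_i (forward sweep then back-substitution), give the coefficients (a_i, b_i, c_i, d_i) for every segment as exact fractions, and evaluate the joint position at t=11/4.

Δ: Δ0=-3/2, Δ1=-4
row 1: diag=6, rhs=-15; c'=1/6, d'=-5/2
back: M1=-5/2
M: M0=0, M1=-5/2, M2=0
seg 0: a=3, c=M0/2=0, d=(M1−M0)/(6·2)=-5/24, b=Δ0−h0·(2M0+M1)/6=-2/3
seg 1: a=0, c=M1/2=-5/4, d=(M2−M1)/(6·1)=5/12, b=Δ1−h1·(2M1+M2)/6=-19/6
t_q=11/4 → seg 1, τ=3/4; S=0+-19/6·τ+-5/4·τ²+5/12·τ³=-743/256

  seg 0: a=3 b=-2/3 c=0 d=-5/24
  seg 1: a=0 b=-19/6 c=-5/4 d=5/12
S(11/4) = -743/256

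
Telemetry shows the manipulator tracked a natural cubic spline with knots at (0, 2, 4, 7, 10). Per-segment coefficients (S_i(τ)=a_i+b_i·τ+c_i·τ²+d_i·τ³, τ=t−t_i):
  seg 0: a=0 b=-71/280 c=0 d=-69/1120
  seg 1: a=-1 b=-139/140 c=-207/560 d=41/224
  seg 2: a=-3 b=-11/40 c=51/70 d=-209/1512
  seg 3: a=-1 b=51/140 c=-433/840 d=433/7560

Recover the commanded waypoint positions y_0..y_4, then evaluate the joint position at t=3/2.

y_0 = S_0(0) = a_0 = 0
y_1 = S_1(0) = a_1 = -1
y_2 = S_2(0) = a_2 = -3
y_3 = S_3(0) = a_3 = -1
y_4 = S_3(3) = -3
t_q=3/2 is in segment 0 (τ=3/2); S_0(τ)=-753/1280

y_0=0 y_1=-1 y_2=-3 y_3=-1 y_4=-3
S(3/2) = -753/1280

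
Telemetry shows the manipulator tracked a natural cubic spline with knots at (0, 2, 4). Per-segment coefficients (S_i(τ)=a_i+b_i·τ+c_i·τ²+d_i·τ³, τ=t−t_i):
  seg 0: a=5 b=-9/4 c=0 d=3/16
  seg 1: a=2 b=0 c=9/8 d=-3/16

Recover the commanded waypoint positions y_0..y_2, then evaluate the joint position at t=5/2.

y_0=5 y_1=2 y_2=5
S(5/2) = 289/128

y_0 = S_0(0) = a_0 = 5
y_1 = S_1(0) = a_1 = 2
y_2 = S_1(2) = 5
t_q=5/2 is in segment 1 (τ=1/2); S_1(τ)=289/128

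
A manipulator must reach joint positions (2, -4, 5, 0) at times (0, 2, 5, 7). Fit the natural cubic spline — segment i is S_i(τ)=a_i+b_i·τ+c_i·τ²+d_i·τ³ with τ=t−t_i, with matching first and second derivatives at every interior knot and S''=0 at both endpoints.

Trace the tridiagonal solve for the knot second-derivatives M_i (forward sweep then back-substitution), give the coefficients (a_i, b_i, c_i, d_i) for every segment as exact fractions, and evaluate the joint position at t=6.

Δ: Δ0=-3, Δ1=3, Δ2=-5/2
row 1: diag=10, rhs=36; c'=3/10, d'=18/5
row 2: denom=10−3·3/10=91/10; d'=(-33−3·18/5)/(91/10)=-438/91
back: M2=-438/91
back: M1=18/5−3/10·-438/91=459/91
M: M0=0, M1=459/91, M2=-438/91, M3=0
seg 0: a=2, c=M0/2=0, d=(M1−M0)/(6·2)=153/364, b=Δ0−h0·(2M0+M1)/6=-426/91
seg 1: a=-4, c=M1/2=459/182, d=(M2−M1)/(6·3)=-23/42, b=Δ1−h1·(2M1+M2)/6=33/91
seg 2: a=5, c=M2/2=-219/91, d=(M3−M2)/(6·2)=73/182, b=Δ2−h2·(2M2+M3)/6=129/182
t_q=6 → seg 2, τ=1; S=5+129/182·τ+-219/91·τ²+73/182·τ³=337/91

  seg 0: a=2 b=-426/91 c=0 d=153/364
  seg 1: a=-4 b=33/91 c=459/182 d=-23/42
  seg 2: a=5 b=129/182 c=-219/91 d=73/182
S(6) = 337/91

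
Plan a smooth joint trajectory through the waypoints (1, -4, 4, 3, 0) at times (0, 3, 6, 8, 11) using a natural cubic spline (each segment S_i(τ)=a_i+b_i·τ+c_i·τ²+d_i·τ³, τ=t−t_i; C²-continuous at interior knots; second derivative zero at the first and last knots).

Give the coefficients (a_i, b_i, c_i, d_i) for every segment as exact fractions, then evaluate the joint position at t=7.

Δ: Δ0=-5/3, Δ1=8/3, Δ2=-1/2, Δ3=-1
row 1: diag=12, rhs=26; c'=1/4, d'=13/6
row 2: denom=10−3·1/4=37/4; d'=(-19−3·13/6)/(37/4)=-102/37
row 3: denom=10−2·8/37=354/37; d'=(-3−2·-102/37)/(354/37)=31/118
back: M3=31/118
back: M2=-102/37−8/37·31/118=-166/59
back: M1=13/6−1/4·-166/59=508/177
M: M0=0, M1=508/177, M2=-166/59, M3=31/118, M4=0
seg 0: a=1, c=M0/2=0, d=(M1−M0)/(6·3)=254/1593, b=Δ0−h0·(2M0+M1)/6=-183/59
seg 1: a=-4, c=M1/2=254/177, d=(M2−M1)/(6·3)=-503/1593, b=Δ1−h1·(2M1+M2)/6=71/59
seg 2: a=4, c=M2/2=-83/59, d=(M3−M2)/(6·2)=121/472, b=Δ2−h2·(2M2+M3)/6=76/59
seg 3: a=3, c=M3/2=31/236, d=(M4−M3)/(6·3)=-31/2124, b=Δ3−h3·(2M3+M4)/6=-149/118
t_q=7 → seg 2, τ=1; S=4+76/59·τ+-83/59·τ²+121/472·τ³=1953/472

  seg 0: a=1 b=-183/59 c=0 d=254/1593
  seg 1: a=-4 b=71/59 c=254/177 d=-503/1593
  seg 2: a=4 b=76/59 c=-83/59 d=121/472
  seg 3: a=3 b=-149/118 c=31/236 d=-31/2124
S(7) = 1953/472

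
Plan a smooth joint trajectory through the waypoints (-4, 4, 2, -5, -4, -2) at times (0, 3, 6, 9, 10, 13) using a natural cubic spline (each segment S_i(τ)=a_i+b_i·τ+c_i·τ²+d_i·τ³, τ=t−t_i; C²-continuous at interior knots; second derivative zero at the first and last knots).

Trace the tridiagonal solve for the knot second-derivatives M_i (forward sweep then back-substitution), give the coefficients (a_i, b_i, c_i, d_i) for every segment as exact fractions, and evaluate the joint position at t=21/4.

Δ: Δ0=8/3, Δ1=-2/3, Δ2=-7/3, Δ3=1, Δ4=2/3
row 1: diag=12, rhs=-20; c'=1/4, d'=-5/3
row 2: denom=12−3·1/4=45/4; d'=(-10−3·-5/3)/(45/4)=-4/9
row 3: denom=8−3·4/15=36/5; d'=(20−3·-4/9)/(36/5)=80/27
row 4: denom=8−1·5/36=283/36; d'=(-2−1·80/27)/(283/36)=-536/849
back: M4=-536/849
back: M3=80/27−5/36·-536/849=2590/849
back: M2=-4/9−4/15·2590/849=-356/283
back: M1=-5/3−1/4·-356/283=-1148/849
M: M0=0, M1=-1148/849, M2=-356/283, M3=2590/849, M4=-536/849, M5=0
seg 0: a=-4, c=M0/2=0, d=(M1−M0)/(6·3)=-574/7641, b=Δ0−h0·(2M0+M1)/6=946/283
seg 1: a=4, c=M1/2=-574/849, d=(M2−M1)/(6·3)=40/7641, b=Δ1−h1·(2M1+M2)/6=372/283
seg 2: a=2, c=M2/2=-178/283, d=(M3−M2)/(6·3)=1829/7641, b=Δ2−h2·(2M2+M3)/6=-736/283
seg 3: a=-5, c=M3/2=1295/849, d=(M4−M3)/(6·1)=-521/849, b=Δ3−h3·(2M3+M4)/6=25/283
seg 4: a=-4, c=M4/2=-268/849, d=(M5−M4)/(6·3)=268/7641, b=Δ4−h4·(2M4+M5)/6=1102/849
t_q=21/4 → seg 1, τ=9/4; S=4+372/283·τ+-574/849·τ²+40/7641·τ³=4069/1132

  seg 0: a=-4 b=946/283 c=0 d=-574/7641
  seg 1: a=4 b=372/283 c=-574/849 d=40/7641
  seg 2: a=2 b=-736/283 c=-178/283 d=1829/7641
  seg 3: a=-5 b=25/283 c=1295/849 d=-521/849
  seg 4: a=-4 b=1102/849 c=-268/849 d=268/7641
S(21/4) = 4069/1132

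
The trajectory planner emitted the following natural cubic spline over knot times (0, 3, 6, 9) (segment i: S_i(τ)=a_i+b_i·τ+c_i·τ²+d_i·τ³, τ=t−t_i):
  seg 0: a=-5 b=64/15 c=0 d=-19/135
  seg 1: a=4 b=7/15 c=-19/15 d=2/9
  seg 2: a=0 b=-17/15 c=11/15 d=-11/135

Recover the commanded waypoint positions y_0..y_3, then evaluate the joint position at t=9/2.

y_0=-5 y_1=4 y_2=0 y_3=1
S(9/2) = 13/5

y_0 = S_0(0) = a_0 = -5
y_1 = S_1(0) = a_1 = 4
y_2 = S_2(0) = a_2 = 0
y_3 = S_2(3) = 1
t_q=9/2 is in segment 1 (τ=3/2); S_1(τ)=13/5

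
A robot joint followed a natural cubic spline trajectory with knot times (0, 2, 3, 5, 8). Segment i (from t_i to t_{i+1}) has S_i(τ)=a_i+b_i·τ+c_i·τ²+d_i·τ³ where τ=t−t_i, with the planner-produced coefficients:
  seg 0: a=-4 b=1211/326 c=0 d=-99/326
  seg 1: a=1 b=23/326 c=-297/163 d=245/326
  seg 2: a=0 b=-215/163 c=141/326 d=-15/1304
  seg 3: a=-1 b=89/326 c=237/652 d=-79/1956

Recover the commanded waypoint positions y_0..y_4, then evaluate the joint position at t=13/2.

y_0=-4 y_1=1 y_2=0 y_3=-1 y_4=2
S(13/2) = 475/5216

y_0 = S_0(0) = a_0 = -4
y_1 = S_1(0) = a_1 = 1
y_2 = S_2(0) = a_2 = 0
y_3 = S_3(0) = a_3 = -1
y_4 = S_3(3) = 2
t_q=13/2 is in segment 3 (τ=3/2); S_3(τ)=475/5216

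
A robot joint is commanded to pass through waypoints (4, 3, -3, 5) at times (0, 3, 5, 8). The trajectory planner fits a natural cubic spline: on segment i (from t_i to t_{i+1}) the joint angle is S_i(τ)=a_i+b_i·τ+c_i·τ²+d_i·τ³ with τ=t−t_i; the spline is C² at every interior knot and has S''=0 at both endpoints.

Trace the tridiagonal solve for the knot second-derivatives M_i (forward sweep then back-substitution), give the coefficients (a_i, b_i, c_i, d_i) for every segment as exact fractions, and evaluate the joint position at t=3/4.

Δ: Δ0=-1/3, Δ1=-3, Δ2=8/3
row 1: diag=10, rhs=-16; c'=1/5, d'=-8/5
row 2: denom=10−2·1/5=48/5; d'=(34−2·-8/5)/(48/5)=31/8
back: M2=31/8
back: M1=-8/5−1/5·31/8=-19/8
M: M0=0, M1=-19/8, M2=31/8, M3=0
seg 0: a=4, c=M0/2=0, d=(M1−M0)/(6·3)=-19/144, b=Δ0−h0·(2M0+M1)/6=41/48
seg 1: a=3, c=M1/2=-19/16, d=(M2−M1)/(6·2)=25/48, b=Δ1−h1·(2M1+M2)/6=-65/24
seg 2: a=-3, c=M2/2=31/16, d=(M3−M2)/(6·3)=-31/144, b=Δ2−h2·(2M2+M3)/6=-29/24
t_q=3/4 → seg 0, τ=3/4; S=4+41/48·τ+0·τ²+-19/144·τ³=4695/1024

  seg 0: a=4 b=41/48 c=0 d=-19/144
  seg 1: a=3 b=-65/24 c=-19/16 d=25/48
  seg 2: a=-3 b=-29/24 c=31/16 d=-31/144
S(3/4) = 4695/1024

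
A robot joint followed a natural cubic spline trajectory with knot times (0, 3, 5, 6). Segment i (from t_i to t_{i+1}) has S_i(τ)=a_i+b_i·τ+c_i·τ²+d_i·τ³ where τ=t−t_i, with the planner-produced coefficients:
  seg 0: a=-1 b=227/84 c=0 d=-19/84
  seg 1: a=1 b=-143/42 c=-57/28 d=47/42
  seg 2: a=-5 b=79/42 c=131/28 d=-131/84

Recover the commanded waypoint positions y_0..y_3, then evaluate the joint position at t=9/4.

y_0 = S_0(0) = a_0 = -1
y_1 = S_1(0) = a_1 = 1
y_2 = S_2(0) = a_2 = -5
y_3 = S_2(1) = 0
t_q=9/4 is in segment 0 (τ=9/4); S_0(τ)=641/256

y_0=-1 y_1=1 y_2=-5 y_3=0
S(9/4) = 641/256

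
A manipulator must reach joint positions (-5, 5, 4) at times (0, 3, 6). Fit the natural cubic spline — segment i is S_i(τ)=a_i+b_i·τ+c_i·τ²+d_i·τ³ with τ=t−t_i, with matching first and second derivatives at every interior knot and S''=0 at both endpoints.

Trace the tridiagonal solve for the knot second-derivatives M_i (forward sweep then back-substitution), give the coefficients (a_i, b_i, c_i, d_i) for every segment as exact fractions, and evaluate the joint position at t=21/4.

  seg 0: a=-5 b=17/4 c=0 d=-11/108
  seg 1: a=5 b=3/2 c=-11/12 d=11/108
S(21/4) = 1253/256

Δ: Δ0=10/3, Δ1=-1/3
row 1: diag=12, rhs=-22; c'=1/4, d'=-11/6
back: M1=-11/6
M: M0=0, M1=-11/6, M2=0
seg 0: a=-5, c=M0/2=0, d=(M1−M0)/(6·3)=-11/108, b=Δ0−h0·(2M0+M1)/6=17/4
seg 1: a=5, c=M1/2=-11/12, d=(M2−M1)/(6·3)=11/108, b=Δ1−h1·(2M1+M2)/6=3/2
t_q=21/4 → seg 1, τ=9/4; S=5+3/2·τ+-11/12·τ²+11/108·τ³=1253/256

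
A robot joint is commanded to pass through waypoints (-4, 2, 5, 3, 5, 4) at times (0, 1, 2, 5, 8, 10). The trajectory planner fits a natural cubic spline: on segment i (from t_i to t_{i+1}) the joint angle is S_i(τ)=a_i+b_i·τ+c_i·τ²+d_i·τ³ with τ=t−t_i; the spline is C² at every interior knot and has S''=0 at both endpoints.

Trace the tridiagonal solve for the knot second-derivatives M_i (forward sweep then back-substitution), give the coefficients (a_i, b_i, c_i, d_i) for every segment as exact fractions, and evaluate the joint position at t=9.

  seg 0: a=-4 b=13615/2054 c=0 d=-1291/2054
  seg 1: a=2 b=4871/1027 c=-3873/2054 d=293/2054
  seg 2: a=5 b=2875/2054 c=-1497/1027 d=14213/55458
  seg 3: a=3 b=-438/1027 c=5231/6162 d=-689/4266
  seg 4: a=5 b=629/2054 c=-621/1027 d=207/2054
S(9) = 4932/1027

Δ: Δ0=6, Δ1=3, Δ2=-2/3, Δ3=2/3, Δ4=-1/2
row 1: diag=4, rhs=-18; c'=1/4, d'=-9/2
row 2: denom=8−1·1/4=31/4; d'=(-22−1·-9/2)/(31/4)=-70/31
row 3: denom=12−3·12/31=336/31; d'=(8−3·-70/31)/(336/31)=229/168
row 4: denom=10−3·31/112=1027/112; d'=(-7−3·229/168)/(1027/112)=-1242/1027
back: M4=-1242/1027
back: M3=229/168−31/112·-1242/1027=5231/3081
back: M2=-70/31−12/31·5231/3081=-2994/1027
back: M1=-9/2−1/4·-2994/1027=-3873/1027
M: M0=0, M1=-3873/1027, M2=-2994/1027, M3=5231/3081, M4=-1242/1027, M5=0
seg 0: a=-4, c=M0/2=0, d=(M1−M0)/(6·1)=-1291/2054, b=Δ0−h0·(2M0+M1)/6=13615/2054
seg 1: a=2, c=M1/2=-3873/2054, d=(M2−M1)/(6·1)=293/2054, b=Δ1−h1·(2M1+M2)/6=4871/1027
seg 2: a=5, c=M2/2=-1497/1027, d=(M3−M2)/(6·3)=14213/55458, b=Δ2−h2·(2M2+M3)/6=2875/2054
seg 3: a=3, c=M3/2=5231/6162, d=(M4−M3)/(6·3)=-689/4266, b=Δ3−h3·(2M3+M4)/6=-438/1027
seg 4: a=5, c=M4/2=-621/1027, d=(M5−M4)/(6·2)=207/2054, b=Δ4−h4·(2M4+M5)/6=629/2054
t_q=9 → seg 4, τ=1; S=5+629/2054·τ+-621/1027·τ²+207/2054·τ³=4932/1027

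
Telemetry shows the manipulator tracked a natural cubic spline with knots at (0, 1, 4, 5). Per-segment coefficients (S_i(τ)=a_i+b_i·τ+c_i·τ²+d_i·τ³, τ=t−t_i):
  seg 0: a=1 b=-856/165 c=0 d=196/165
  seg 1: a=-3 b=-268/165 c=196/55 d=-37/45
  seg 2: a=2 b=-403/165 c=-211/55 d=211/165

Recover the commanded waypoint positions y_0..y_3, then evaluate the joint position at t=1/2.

y_0=1 y_1=-3 y_2=2 y_3=-3
S(1/2) = -159/110

y_0 = S_0(0) = a_0 = 1
y_1 = S_1(0) = a_1 = -3
y_2 = S_2(0) = a_2 = 2
y_3 = S_2(1) = -3
t_q=1/2 is in segment 0 (τ=1/2); S_0(τ)=-159/110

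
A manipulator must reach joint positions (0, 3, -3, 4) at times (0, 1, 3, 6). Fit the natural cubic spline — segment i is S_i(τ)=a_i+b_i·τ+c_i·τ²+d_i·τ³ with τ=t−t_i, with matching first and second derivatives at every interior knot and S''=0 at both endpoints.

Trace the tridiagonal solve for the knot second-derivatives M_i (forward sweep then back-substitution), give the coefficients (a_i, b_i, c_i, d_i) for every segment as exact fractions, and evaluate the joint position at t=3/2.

Δ: Δ0=3, Δ1=-3, Δ2=7/3
row 1: diag=6, rhs=-36; c'=1/3, d'=-6
row 2: denom=10−2·1/3=28/3; d'=(32−2·-6)/(28/3)=33/7
back: M2=33/7
back: M1=-6−1/3·33/7=-53/7
M: M0=0, M1=-53/7, M2=33/7, M3=0
seg 0: a=0, c=M0/2=0, d=(M1−M0)/(6·1)=-53/42, b=Δ0−h0·(2M0+M1)/6=179/42
seg 1: a=3, c=M1/2=-53/14, d=(M2−M1)/(6·2)=43/42, b=Δ1−h1·(2M1+M2)/6=10/21
seg 2: a=-3, c=M2/2=33/14, d=(M3−M2)/(6·3)=-11/42, b=Δ2−h2·(2M2+M3)/6=-50/21
t_q=3/2 → seg 1, τ=1/2; S=3+10/21·τ+-53/14·τ²+43/42·τ³=271/112

  seg 0: a=0 b=179/42 c=0 d=-53/42
  seg 1: a=3 b=10/21 c=-53/14 d=43/42
  seg 2: a=-3 b=-50/21 c=33/14 d=-11/42
S(3/2) = 271/112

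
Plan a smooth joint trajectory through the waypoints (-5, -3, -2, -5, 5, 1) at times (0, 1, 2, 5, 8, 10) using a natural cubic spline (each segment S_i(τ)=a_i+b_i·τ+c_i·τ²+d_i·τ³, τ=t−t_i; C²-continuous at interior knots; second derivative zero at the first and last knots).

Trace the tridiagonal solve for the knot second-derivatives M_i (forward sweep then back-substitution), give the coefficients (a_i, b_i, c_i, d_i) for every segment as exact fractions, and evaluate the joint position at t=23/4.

  seg 0: a=-5 b=6560/3081 c=0 d=-398/3081
  seg 1: a=-3 b=5366/3081 c=-398/1027 d=-1091/3081
  seg 2: a=-2 b=-295/3081 c=-1489/1027 d=10615/27729
  seg 3: a=-5 b=4748/3081 c=6148/3081 d=-994/2133
  seg 4: a=5 b=2870/3081 c=-2258/1027 d=1129/3081
S(23/4) = -95909/32864

Δ: Δ0=2, Δ1=1, Δ2=-1, Δ3=10/3, Δ4=-2
row 1: diag=4, rhs=-6; c'=1/4, d'=-3/2
row 2: denom=8−1·1/4=31/4; d'=(-12−1·-3/2)/(31/4)=-42/31
row 3: denom=12−3·12/31=336/31; d'=(26−3·-42/31)/(336/31)=233/84
row 4: denom=10−3·31/112=1027/112; d'=(-32−3·233/84)/(1027/112)=-4516/1027
back: M4=-4516/1027
back: M3=233/84−31/112·-4516/1027=12296/3081
back: M2=-42/31−12/31·12296/3081=-2978/1027
back: M1=-3/2−1/4·-2978/1027=-796/1027
M: M0=0, M1=-796/1027, M2=-2978/1027, M3=12296/3081, M4=-4516/1027, M5=0
seg 0: a=-5, c=M0/2=0, d=(M1−M0)/(6·1)=-398/3081, b=Δ0−h0·(2M0+M1)/6=6560/3081
seg 1: a=-3, c=M1/2=-398/1027, d=(M2−M1)/(6·1)=-1091/3081, b=Δ1−h1·(2M1+M2)/6=5366/3081
seg 2: a=-2, c=M2/2=-1489/1027, d=(M3−M2)/(6·3)=10615/27729, b=Δ2−h2·(2M2+M3)/6=-295/3081
seg 3: a=-5, c=M3/2=6148/3081, d=(M4−M3)/(6·3)=-994/2133, b=Δ3−h3·(2M3+M4)/6=4748/3081
seg 4: a=5, c=M4/2=-2258/1027, d=(M5−M4)/(6·2)=1129/3081, b=Δ4−h4·(2M4+M5)/6=2870/3081
t_q=23/4 → seg 3, τ=3/4; S=-5+4748/3081·τ+6148/3081·τ²+-994/2133·τ³=-95909/32864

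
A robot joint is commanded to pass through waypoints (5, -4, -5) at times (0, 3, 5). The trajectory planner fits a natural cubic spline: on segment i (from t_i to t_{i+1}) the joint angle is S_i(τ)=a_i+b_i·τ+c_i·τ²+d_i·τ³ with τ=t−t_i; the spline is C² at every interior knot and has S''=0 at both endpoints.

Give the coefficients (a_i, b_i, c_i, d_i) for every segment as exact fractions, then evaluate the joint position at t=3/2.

  seg 0: a=5 b=-15/4 c=0 d=1/12
  seg 1: a=-4 b=-3/2 c=3/4 d=-1/8
S(3/2) = -11/32

Δ: Δ0=-3, Δ1=-1/2
row 1: diag=10, rhs=15; c'=1/5, d'=3/2
back: M1=3/2
M: M0=0, M1=3/2, M2=0
seg 0: a=5, c=M0/2=0, d=(M1−M0)/(6·3)=1/12, b=Δ0−h0·(2M0+M1)/6=-15/4
seg 1: a=-4, c=M1/2=3/4, d=(M2−M1)/(6·2)=-1/8, b=Δ1−h1·(2M1+M2)/6=-3/2
t_q=3/2 → seg 0, τ=3/2; S=5+-15/4·τ+0·τ²+1/12·τ³=-11/32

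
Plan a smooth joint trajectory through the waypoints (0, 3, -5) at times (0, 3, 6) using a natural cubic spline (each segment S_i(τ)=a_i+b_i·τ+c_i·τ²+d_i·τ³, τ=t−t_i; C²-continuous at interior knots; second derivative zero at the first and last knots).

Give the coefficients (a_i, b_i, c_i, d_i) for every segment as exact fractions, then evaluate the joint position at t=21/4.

  seg 0: a=0 b=23/12 c=0 d=-11/108
  seg 1: a=3 b=-5/6 c=-11/12 d=11/108
S(21/4) = -603/256

Δ: Δ0=1, Δ1=-8/3
row 1: diag=12, rhs=-22; c'=1/4, d'=-11/6
back: M1=-11/6
M: M0=0, M1=-11/6, M2=0
seg 0: a=0, c=M0/2=0, d=(M1−M0)/(6·3)=-11/108, b=Δ0−h0·(2M0+M1)/6=23/12
seg 1: a=3, c=M1/2=-11/12, d=(M2−M1)/(6·3)=11/108, b=Δ1−h1·(2M1+M2)/6=-5/6
t_q=21/4 → seg 1, τ=9/4; S=3+-5/6·τ+-11/12·τ²+11/108·τ³=-603/256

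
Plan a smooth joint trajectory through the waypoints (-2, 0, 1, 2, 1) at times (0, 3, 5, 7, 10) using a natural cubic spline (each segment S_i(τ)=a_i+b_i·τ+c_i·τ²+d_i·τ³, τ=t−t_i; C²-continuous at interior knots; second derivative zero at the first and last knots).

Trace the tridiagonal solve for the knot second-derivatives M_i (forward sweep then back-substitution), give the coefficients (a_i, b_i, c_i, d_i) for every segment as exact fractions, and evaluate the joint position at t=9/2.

  seg 0: a=-2 b=11/15 c=0 d=-1/135
  seg 1: a=0 b=8/15 c=-1/15 d=1/40
  seg 2: a=1 b=17/30 c=1/12 d=-7/120
  seg 3: a=2 b=1/5 c=-4/15 d=4/135
S(9/2) = 47/64

Δ: Δ0=2/3, Δ1=1/2, Δ2=1/2, Δ3=-1/3
row 1: diag=10, rhs=-1; c'=1/5, d'=-1/10
row 2: denom=8−2·1/5=38/5; d'=(0−2·-1/10)/(38/5)=1/38
row 3: denom=10−2·5/19=180/19; d'=(-5−2·1/38)/(180/19)=-8/15
back: M3=-8/15
back: M2=1/38−5/19·-8/15=1/6
back: M1=-1/10−1/5·1/6=-2/15
M: M0=0, M1=-2/15, M2=1/6, M3=-8/15, M4=0
seg 0: a=-2, c=M0/2=0, d=(M1−M0)/(6·3)=-1/135, b=Δ0−h0·(2M0+M1)/6=11/15
seg 1: a=0, c=M1/2=-1/15, d=(M2−M1)/(6·2)=1/40, b=Δ1−h1·(2M1+M2)/6=8/15
seg 2: a=1, c=M2/2=1/12, d=(M3−M2)/(6·2)=-7/120, b=Δ2−h2·(2M2+M3)/6=17/30
seg 3: a=2, c=M3/2=-4/15, d=(M4−M3)/(6·3)=4/135, b=Δ3−h3·(2M3+M4)/6=1/5
t_q=9/2 → seg 1, τ=3/2; S=0+8/15·τ+-1/15·τ²+1/40·τ³=47/64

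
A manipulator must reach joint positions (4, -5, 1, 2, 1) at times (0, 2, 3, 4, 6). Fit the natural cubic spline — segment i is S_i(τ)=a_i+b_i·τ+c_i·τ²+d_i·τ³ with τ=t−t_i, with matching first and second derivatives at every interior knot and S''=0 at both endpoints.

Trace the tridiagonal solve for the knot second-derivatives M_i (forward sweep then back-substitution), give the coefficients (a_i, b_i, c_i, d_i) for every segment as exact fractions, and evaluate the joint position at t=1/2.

  seg 0: a=4 b=-189/22 c=0 d=45/44
  seg 1: a=-5 b=81/22 c=135/22 d=-42/11
  seg 2: a=1 b=9/2 c=-117/22 d=20/11
  seg 3: a=2 b=-15/22 c=3/22 d=-1/44
S(1/2) = -59/352

Δ: Δ0=-9/2, Δ1=6, Δ2=1, Δ3=-1/2
row 1: diag=6, rhs=63; c'=1/6, d'=21/2
row 2: denom=4−1·1/6=23/6; d'=(-30−1·21/2)/(23/6)=-243/23
row 3: denom=6−1·6/23=132/23; d'=(-9−1·-243/23)/(132/23)=3/11
back: M3=3/11
back: M2=-243/23−6/23·3/11=-117/11
back: M1=21/2−1/6·-117/11=135/11
M: M0=0, M1=135/11, M2=-117/11, M3=3/11, M4=0
seg 0: a=4, c=M0/2=0, d=(M1−M0)/(6·2)=45/44, b=Δ0−h0·(2M0+M1)/6=-189/22
seg 1: a=-5, c=M1/2=135/22, d=(M2−M1)/(6·1)=-42/11, b=Δ1−h1·(2M1+M2)/6=81/22
seg 2: a=1, c=M2/2=-117/22, d=(M3−M2)/(6·1)=20/11, b=Δ2−h2·(2M2+M3)/6=9/2
seg 3: a=2, c=M3/2=3/22, d=(M4−M3)/(6·2)=-1/44, b=Δ3−h3·(2M3+M4)/6=-15/22
t_q=1/2 → seg 0, τ=1/2; S=4+-189/22·τ+0·τ²+45/44·τ³=-59/352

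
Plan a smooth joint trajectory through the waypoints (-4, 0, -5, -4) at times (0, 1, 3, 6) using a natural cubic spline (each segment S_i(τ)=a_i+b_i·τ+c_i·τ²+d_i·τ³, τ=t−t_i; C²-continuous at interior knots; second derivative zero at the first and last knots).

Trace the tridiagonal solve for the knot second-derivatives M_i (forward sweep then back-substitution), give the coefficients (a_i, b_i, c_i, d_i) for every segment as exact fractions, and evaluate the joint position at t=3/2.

Δ: Δ0=4, Δ1=-5/2, Δ2=1/3
row 1: diag=6, rhs=-39; c'=1/3, d'=-13/2
row 2: denom=10−2·1/3=28/3; d'=(17−2·-13/2)/(28/3)=45/14
back: M2=45/14
back: M1=-13/2−1/3·45/14=-53/7
M: M0=0, M1=-53/7, M2=45/14, M3=0
seg 0: a=-4, c=M0/2=0, d=(M1−M0)/(6·1)=-53/42, b=Δ0−h0·(2M0+M1)/6=221/42
seg 1: a=0, c=M1/2=-53/14, d=(M2−M1)/(6·2)=151/168, b=Δ1−h1·(2M1+M2)/6=31/21
seg 2: a=-5, c=M2/2=45/28, d=(M3−M2)/(6·3)=-5/28, b=Δ2−h2·(2M2+M3)/6=-121/42
t_q=3/2 → seg 1, τ=1/2; S=0+31/21·τ+-53/14·τ²+151/168·τ³=-43/448

  seg 0: a=-4 b=221/42 c=0 d=-53/42
  seg 1: a=0 b=31/21 c=-53/14 d=151/168
  seg 2: a=-5 b=-121/42 c=45/28 d=-5/28
S(3/2) = -43/448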